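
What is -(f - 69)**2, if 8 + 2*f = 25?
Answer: -14641/4 ≈ -3660.3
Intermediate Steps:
f = 17/2 (f = -4 + (1/2)*25 = -4 + 25/2 = 17/2 ≈ 8.5000)
-(f - 69)**2 = -(17/2 - 69)**2 = -(-121/2)**2 = -1*14641/4 = -14641/4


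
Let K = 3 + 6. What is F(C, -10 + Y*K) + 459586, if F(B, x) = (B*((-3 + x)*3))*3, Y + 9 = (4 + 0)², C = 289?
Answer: 589636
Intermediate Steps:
Y = 7 (Y = -9 + (4 + 0)² = -9 + 4² = -9 + 16 = 7)
K = 9
F(B, x) = 3*B*(-9 + 3*x) (F(B, x) = (B*(-9 + 3*x))*3 = 3*B*(-9 + 3*x))
F(C, -10 + Y*K) + 459586 = 9*289*(-3 + (-10 + 7*9)) + 459586 = 9*289*(-3 + (-10 + 63)) + 459586 = 9*289*(-3 + 53) + 459586 = 9*289*50 + 459586 = 130050 + 459586 = 589636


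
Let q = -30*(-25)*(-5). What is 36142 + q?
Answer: 32392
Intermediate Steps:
q = -3750 (q = 750*(-5) = -3750)
36142 + q = 36142 - 3750 = 32392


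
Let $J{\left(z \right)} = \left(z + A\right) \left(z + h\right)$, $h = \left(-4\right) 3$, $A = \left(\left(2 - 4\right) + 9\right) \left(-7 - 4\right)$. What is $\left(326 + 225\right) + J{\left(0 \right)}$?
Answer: $1475$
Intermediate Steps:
$A = -77$ ($A = \left(\left(2 - 4\right) + 9\right) \left(-11\right) = \left(-2 + 9\right) \left(-11\right) = 7 \left(-11\right) = -77$)
$h = -12$
$J{\left(z \right)} = \left(-77 + z\right) \left(-12 + z\right)$ ($J{\left(z \right)} = \left(z - 77\right) \left(z - 12\right) = \left(-77 + z\right) \left(-12 + z\right)$)
$\left(326 + 225\right) + J{\left(0 \right)} = \left(326 + 225\right) + \left(924 + 0^{2} - 0\right) = 551 + \left(924 + 0 + 0\right) = 551 + 924 = 1475$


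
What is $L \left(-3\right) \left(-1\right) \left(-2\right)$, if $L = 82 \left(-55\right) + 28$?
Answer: $26892$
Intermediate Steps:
$L = -4482$ ($L = -4510 + 28 = -4482$)
$L \left(-3\right) \left(-1\right) \left(-2\right) = - 4482 \left(-3\right) \left(-1\right) \left(-2\right) = - 4482 \cdot 3 \left(-2\right) = \left(-4482\right) \left(-6\right) = 26892$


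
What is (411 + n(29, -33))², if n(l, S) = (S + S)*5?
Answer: 6561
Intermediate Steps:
n(l, S) = 10*S (n(l, S) = (2*S)*5 = 10*S)
(411 + n(29, -33))² = (411 + 10*(-33))² = (411 - 330)² = 81² = 6561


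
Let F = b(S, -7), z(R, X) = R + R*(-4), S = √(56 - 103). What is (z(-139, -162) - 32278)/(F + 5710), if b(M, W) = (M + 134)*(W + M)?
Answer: -150543225/23083688 + 4046347*I*√47/23083688 ≈ -6.5216 + 1.2017*I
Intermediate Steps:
S = I*√47 (S = √(-47) = I*√47 ≈ 6.8557*I)
z(R, X) = -3*R (z(R, X) = R - 4*R = -3*R)
b(M, W) = (134 + M)*(M + W)
F = -985 + 127*I*√47 (F = (I*√47)² + 134*(I*√47) + 134*(-7) + (I*√47)*(-7) = -47 + 134*I*√47 - 938 - 7*I*√47 = -985 + 127*I*√47 ≈ -985.0 + 870.67*I)
(z(-139, -162) - 32278)/(F + 5710) = (-3*(-139) - 32278)/((-985 + 127*I*√47) + 5710) = (417 - 32278)/(4725 + 127*I*√47) = -31861/(4725 + 127*I*√47)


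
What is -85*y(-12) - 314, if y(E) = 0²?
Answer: -314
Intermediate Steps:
y(E) = 0
-85*y(-12) - 314 = -85*0 - 314 = 0 - 314 = -314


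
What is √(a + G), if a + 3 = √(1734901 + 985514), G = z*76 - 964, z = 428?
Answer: √(31561 + √2720415) ≈ 182.24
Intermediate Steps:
G = 31564 (G = 428*76 - 964 = 32528 - 964 = 31564)
a = -3 + √2720415 (a = -3 + √(1734901 + 985514) = -3 + √2720415 ≈ 1646.4)
√(a + G) = √((-3 + √2720415) + 31564) = √(31561 + √2720415)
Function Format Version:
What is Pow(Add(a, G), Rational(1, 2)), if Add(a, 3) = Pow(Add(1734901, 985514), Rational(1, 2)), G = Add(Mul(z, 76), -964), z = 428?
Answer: Pow(Add(31561, Pow(2720415, Rational(1, 2))), Rational(1, 2)) ≈ 182.24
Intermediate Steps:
G = 31564 (G = Add(Mul(428, 76), -964) = Add(32528, -964) = 31564)
a = Add(-3, Pow(2720415, Rational(1, 2))) (a = Add(-3, Pow(Add(1734901, 985514), Rational(1, 2))) = Add(-3, Pow(2720415, Rational(1, 2))) ≈ 1646.4)
Pow(Add(a, G), Rational(1, 2)) = Pow(Add(Add(-3, Pow(2720415, Rational(1, 2))), 31564), Rational(1, 2)) = Pow(Add(31561, Pow(2720415, Rational(1, 2))), Rational(1, 2))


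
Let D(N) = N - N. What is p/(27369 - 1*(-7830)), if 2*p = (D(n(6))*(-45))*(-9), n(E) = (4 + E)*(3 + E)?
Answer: 0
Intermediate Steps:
n(E) = (3 + E)*(4 + E)
D(N) = 0
p = 0 (p = ((0*(-45))*(-9))/2 = (0*(-9))/2 = (1/2)*0 = 0)
p/(27369 - 1*(-7830)) = 0/(27369 - 1*(-7830)) = 0/(27369 + 7830) = 0/35199 = 0*(1/35199) = 0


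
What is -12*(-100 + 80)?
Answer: 240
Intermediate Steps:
-12*(-100 + 80) = -12*(-20) = 240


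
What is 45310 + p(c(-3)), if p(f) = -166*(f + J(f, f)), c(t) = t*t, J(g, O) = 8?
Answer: 42488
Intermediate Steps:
c(t) = t²
p(f) = -1328 - 166*f (p(f) = -166*(f + 8) = -166*(8 + f) = -1328 - 166*f)
45310 + p(c(-3)) = 45310 + (-1328 - 166*(-3)²) = 45310 + (-1328 - 166*9) = 45310 + (-1328 - 1494) = 45310 - 2822 = 42488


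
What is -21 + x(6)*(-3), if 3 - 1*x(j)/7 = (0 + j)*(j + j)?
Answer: 1428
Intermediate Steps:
x(j) = 21 - 14*j² (x(j) = 21 - 7*(0 + j)*(j + j) = 21 - 7*j*2*j = 21 - 14*j²)
-21 + x(6)*(-3) = -21 + (21 - 14*6²)*(-3) = -21 + (21 - 14*36)*(-3) = -21 + (21 - 504)*(-3) = -21 - 483*(-3) = -21 + 1449 = 1428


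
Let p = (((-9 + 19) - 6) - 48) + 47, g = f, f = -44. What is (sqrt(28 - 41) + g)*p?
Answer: -132 + 3*I*sqrt(13) ≈ -132.0 + 10.817*I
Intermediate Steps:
g = -44
p = 3 (p = ((10 - 6) - 48) + 47 = (4 - 48) + 47 = -44 + 47 = 3)
(sqrt(28 - 41) + g)*p = (sqrt(28 - 41) - 44)*3 = (sqrt(-13) - 44)*3 = (I*sqrt(13) - 44)*3 = (-44 + I*sqrt(13))*3 = -132 + 3*I*sqrt(13)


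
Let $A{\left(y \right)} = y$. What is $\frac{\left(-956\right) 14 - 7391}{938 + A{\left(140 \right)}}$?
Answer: $- \frac{20775}{1078} \approx -19.272$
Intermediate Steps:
$\frac{\left(-956\right) 14 - 7391}{938 + A{\left(140 \right)}} = \frac{\left(-956\right) 14 - 7391}{938 + 140} = \frac{-13384 - 7391}{1078} = \left(-20775\right) \frac{1}{1078} = - \frac{20775}{1078}$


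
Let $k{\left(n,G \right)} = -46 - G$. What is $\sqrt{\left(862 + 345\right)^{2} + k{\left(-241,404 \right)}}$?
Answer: $\sqrt{1456399} \approx 1206.8$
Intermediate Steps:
$\sqrt{\left(862 + 345\right)^{2} + k{\left(-241,404 \right)}} = \sqrt{\left(862 + 345\right)^{2} - 450} = \sqrt{1207^{2} - 450} = \sqrt{1456849 - 450} = \sqrt{1456399}$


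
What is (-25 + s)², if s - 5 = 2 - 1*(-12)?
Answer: 36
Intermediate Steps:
s = 19 (s = 5 + (2 - 1*(-12)) = 5 + (2 + 12) = 5 + 14 = 19)
(-25 + s)² = (-25 + 19)² = (-6)² = 36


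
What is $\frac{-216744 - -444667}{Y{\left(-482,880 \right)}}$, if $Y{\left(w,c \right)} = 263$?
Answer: $\frac{227923}{263} \approx 866.63$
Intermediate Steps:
$\frac{-216744 - -444667}{Y{\left(-482,880 \right)}} = \frac{-216744 - -444667}{263} = \left(-216744 + 444667\right) \frac{1}{263} = 227923 \cdot \frac{1}{263} = \frac{227923}{263}$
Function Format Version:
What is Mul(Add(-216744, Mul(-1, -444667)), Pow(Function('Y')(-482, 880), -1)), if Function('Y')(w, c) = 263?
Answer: Rational(227923, 263) ≈ 866.63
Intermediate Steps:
Mul(Add(-216744, Mul(-1, -444667)), Pow(Function('Y')(-482, 880), -1)) = Mul(Add(-216744, Mul(-1, -444667)), Pow(263, -1)) = Mul(Add(-216744, 444667), Rational(1, 263)) = Mul(227923, Rational(1, 263)) = Rational(227923, 263)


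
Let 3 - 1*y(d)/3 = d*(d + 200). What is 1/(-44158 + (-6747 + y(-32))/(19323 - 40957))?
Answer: -10817/477661781 ≈ -2.2646e-5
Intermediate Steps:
y(d) = 9 - 3*d*(200 + d) (y(d) = 9 - 3*d*(d + 200) = 9 - 3*d*(200 + d))
1/(-44158 + (-6747 + y(-32))/(19323 - 40957)) = 1/(-44158 + (-6747 + (9 - 600*(-32) - 3*(-32)**2))/(19323 - 40957)) = 1/(-44158 + (-6747 + (9 + 19200 - 3*1024))/(-21634)) = 1/(-44158 + (-6747 + (9 + 19200 - 3072))*(-1/21634)) = 1/(-44158 + (-6747 + 16137)*(-1/21634)) = 1/(-44158 + 9390*(-1/21634)) = 1/(-44158 - 4695/10817) = 1/(-477661781/10817) = -10817/477661781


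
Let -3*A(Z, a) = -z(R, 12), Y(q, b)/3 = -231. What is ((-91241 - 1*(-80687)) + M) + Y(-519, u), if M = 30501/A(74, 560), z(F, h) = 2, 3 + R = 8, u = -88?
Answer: 69009/2 ≈ 34505.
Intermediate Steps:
R = 5 (R = -3 + 8 = 5)
Y(q, b) = -693 (Y(q, b) = 3*(-231) = -693)
A(Z, a) = 2/3 (A(Z, a) = -(-1)*2/3 = -1/3*(-2) = 2/3)
M = 91503/2 (M = 30501/(2/3) = 30501*(3/2) = 91503/2 ≈ 45752.)
((-91241 - 1*(-80687)) + M) + Y(-519, u) = ((-91241 - 1*(-80687)) + 91503/2) - 693 = ((-91241 + 80687) + 91503/2) - 693 = (-10554 + 91503/2) - 693 = 70395/2 - 693 = 69009/2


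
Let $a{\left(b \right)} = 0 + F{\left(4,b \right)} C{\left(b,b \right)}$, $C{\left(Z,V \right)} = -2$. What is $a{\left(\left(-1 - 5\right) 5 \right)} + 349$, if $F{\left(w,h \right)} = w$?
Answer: $341$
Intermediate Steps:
$a{\left(b \right)} = -8$ ($a{\left(b \right)} = 0 + 4 \left(-2\right) = 0 - 8 = -8$)
$a{\left(\left(-1 - 5\right) 5 \right)} + 349 = -8 + 349 = 341$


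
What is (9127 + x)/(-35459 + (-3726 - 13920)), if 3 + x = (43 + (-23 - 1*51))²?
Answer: -2017/10621 ≈ -0.18991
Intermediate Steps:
x = 958 (x = -3 + (43 + (-23 - 1*51))² = -3 + (43 + (-23 - 51))² = -3 + (43 - 74)² = -3 + (-31)² = -3 + 961 = 958)
(9127 + x)/(-35459 + (-3726 - 13920)) = (9127 + 958)/(-35459 + (-3726 - 13920)) = 10085/(-35459 - 17646) = 10085/(-53105) = 10085*(-1/53105) = -2017/10621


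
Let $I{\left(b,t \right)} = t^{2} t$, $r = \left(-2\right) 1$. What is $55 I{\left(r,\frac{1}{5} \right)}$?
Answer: $\frac{11}{25} \approx 0.44$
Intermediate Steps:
$r = -2$
$I{\left(b,t \right)} = t^{3}$
$55 I{\left(r,\frac{1}{5} \right)} = 55 \left(\frac{1}{5}\right)^{3} = \frac{55}{125} = 55 \cdot \frac{1}{125} = \frac{11}{25}$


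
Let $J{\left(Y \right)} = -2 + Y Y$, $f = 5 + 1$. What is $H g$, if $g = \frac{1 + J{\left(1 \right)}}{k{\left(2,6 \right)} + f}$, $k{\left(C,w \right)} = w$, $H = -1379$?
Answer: $0$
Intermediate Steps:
$f = 6$
$J{\left(Y \right)} = -2 + Y^{2}$
$g = 0$ ($g = \frac{1 - \left(2 - 1^{2}\right)}{6 + 6} = \frac{1 + \left(-2 + 1\right)}{12} = \left(1 - 1\right) \frac{1}{12} = 0 \cdot \frac{1}{12} = 0$)
$H g = \left(-1379\right) 0 = 0$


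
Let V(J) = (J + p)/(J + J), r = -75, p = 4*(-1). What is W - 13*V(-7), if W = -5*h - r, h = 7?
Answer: 417/14 ≈ 29.786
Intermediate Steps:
p = -4
V(J) = (-4 + J)/(2*J) (V(J) = (J - 4)/(J + J) = (-4 + J)/((2*J)) = (-4 + J)*(1/(2*J)) = (-4 + J)/(2*J))
W = 40 (W = -5*7 - 1*(-75) = -35 + 75 = 40)
W - 13*V(-7) = 40 - 13*(-4 - 7)/(2*(-7)) = 40 - 13*(-1)*(-11)/(2*7) = 40 - 13*11/14 = 40 - 143/14 = 417/14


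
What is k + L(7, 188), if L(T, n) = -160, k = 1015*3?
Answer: 2885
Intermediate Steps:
k = 3045
k + L(7, 188) = 3045 - 160 = 2885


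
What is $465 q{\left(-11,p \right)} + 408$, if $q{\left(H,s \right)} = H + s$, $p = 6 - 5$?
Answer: $-4242$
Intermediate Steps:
$p = 1$
$465 q{\left(-11,p \right)} + 408 = 465 \left(-11 + 1\right) + 408 = 465 \left(-10\right) + 408 = -4650 + 408 = -4242$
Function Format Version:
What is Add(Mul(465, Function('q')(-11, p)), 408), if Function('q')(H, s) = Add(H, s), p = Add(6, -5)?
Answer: -4242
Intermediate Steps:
p = 1
Add(Mul(465, Function('q')(-11, p)), 408) = Add(Mul(465, Add(-11, 1)), 408) = Add(Mul(465, -10), 408) = Add(-4650, 408) = -4242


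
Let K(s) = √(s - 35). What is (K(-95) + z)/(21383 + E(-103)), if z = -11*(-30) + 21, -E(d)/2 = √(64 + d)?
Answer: (351 + I*√130)/(21383 - 2*I*√39) ≈ 0.016415 + 0.0005428*I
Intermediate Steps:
E(d) = -2*√(64 + d)
z = 351 (z = 330 + 21 = 351)
K(s) = √(-35 + s)
(K(-95) + z)/(21383 + E(-103)) = (√(-35 - 95) + 351)/(21383 - 2*√(64 - 103)) = (√(-130) + 351)/(21383 - 2*I*√39) = (I*√130 + 351)/(21383 - 2*I*√39) = (351 + I*√130)/(21383 - 2*I*√39)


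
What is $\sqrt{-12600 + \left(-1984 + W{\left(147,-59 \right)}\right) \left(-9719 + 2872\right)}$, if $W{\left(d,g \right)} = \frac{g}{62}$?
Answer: $\frac{\sqrt{52195230038}}{62} \approx 3684.9$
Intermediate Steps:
$W{\left(d,g \right)} = \frac{g}{62}$ ($W{\left(d,g \right)} = g \frac{1}{62} = \frac{g}{62}$)
$\sqrt{-12600 + \left(-1984 + W{\left(147,-59 \right)}\right) \left(-9719 + 2872\right)} = \sqrt{-12600 + \left(-1984 + \frac{1}{62} \left(-59\right)\right) \left(-9719 + 2872\right)} = \sqrt{-12600 + \left(-1984 - \frac{59}{62}\right) \left(-6847\right)} = \sqrt{-12600 - - \frac{842639749}{62}} = \sqrt{-12600 + \frac{842639749}{62}} = \sqrt{\frac{841858549}{62}} = \frac{\sqrt{52195230038}}{62}$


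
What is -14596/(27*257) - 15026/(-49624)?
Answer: -310023245/172170468 ≈ -1.8007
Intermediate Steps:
-14596/(27*257) - 15026/(-49624) = -14596/6939 - 15026*(-1/49624) = -14596*1/6939 + 7513/24812 = -14596/6939 + 7513/24812 = -310023245/172170468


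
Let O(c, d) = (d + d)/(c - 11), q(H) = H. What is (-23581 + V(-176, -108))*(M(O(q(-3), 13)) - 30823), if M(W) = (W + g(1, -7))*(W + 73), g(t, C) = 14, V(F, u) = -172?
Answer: 34869332741/49 ≈ 7.1162e+8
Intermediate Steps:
O(c, d) = 2*d/(-11 + c) (O(c, d) = (2*d)/(-11 + c) = 2*d/(-11 + c))
M(W) = (14 + W)*(73 + W) (M(W) = (W + 14)*(W + 73) = (14 + W)*(73 + W))
(-23581 + V(-176, -108))*(M(O(q(-3), 13)) - 30823) = (-23581 - 172)*((1022 + (2*13/(-11 - 3))² + 87*(2*13/(-11 - 3))) - 30823) = -23753*((1022 + (2*13/(-14))² + 87*(2*13/(-14))) - 30823) = -23753*((1022 + (2*13*(-1/14))² + 87*(2*13*(-1/14))) - 30823) = -23753*((1022 + (-13/7)² + 87*(-13/7)) - 30823) = -23753*((1022 + 169/49 - 1131/7) - 30823) = -23753*(42330/49 - 30823) = -23753*(-1467997/49) = 34869332741/49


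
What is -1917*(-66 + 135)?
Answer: -132273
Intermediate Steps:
-1917*(-66 + 135) = -1917*69 = -132273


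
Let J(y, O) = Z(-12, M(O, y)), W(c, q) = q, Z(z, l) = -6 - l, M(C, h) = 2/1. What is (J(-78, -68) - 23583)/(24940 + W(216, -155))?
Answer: -23591/24785 ≈ -0.95183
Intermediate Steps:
M(C, h) = 2 (M(C, h) = 2*1 = 2)
J(y, O) = -8 (J(y, O) = -6 - 1*2 = -6 - 2 = -8)
(J(-78, -68) - 23583)/(24940 + W(216, -155)) = (-8 - 23583)/(24940 - 155) = -23591/24785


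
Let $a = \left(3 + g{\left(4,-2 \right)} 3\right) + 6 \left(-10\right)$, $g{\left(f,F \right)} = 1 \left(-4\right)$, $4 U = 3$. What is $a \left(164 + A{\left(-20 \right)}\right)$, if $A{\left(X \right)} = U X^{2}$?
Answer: $-32016$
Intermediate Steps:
$U = \frac{3}{4}$ ($U = \frac{1}{4} \cdot 3 = \frac{3}{4} \approx 0.75$)
$g{\left(f,F \right)} = -4$
$a = -69$ ($a = \left(3 - 12\right) + 6 \left(-10\right) = \left(3 - 12\right) - 60 = -9 - 60 = -69$)
$A{\left(X \right)} = \frac{3 X^{2}}{4}$
$a \left(164 + A{\left(-20 \right)}\right) = - 69 \left(164 + \frac{3 \left(-20\right)^{2}}{4}\right) = - 69 \left(164 + \frac{3}{4} \cdot 400\right) = - 69 \left(164 + 300\right) = \left(-69\right) 464 = -32016$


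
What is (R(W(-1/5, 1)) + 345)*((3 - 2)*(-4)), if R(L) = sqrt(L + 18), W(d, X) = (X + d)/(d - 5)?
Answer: -1380 - 8*sqrt(754)/13 ≈ -1396.9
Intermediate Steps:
W(d, X) = (X + d)/(-5 + d)
R(L) = sqrt(18 + L)
(R(W(-1/5, 1)) + 345)*((3 - 2)*(-4)) = (sqrt(18 + (1 - 1/5)/(-5 - 1/5)) + 345)*((3 - 2)*(-4)) = (sqrt(18 + (1 - 1*1/5)/(-5 - 1*1/5)) + 345)*(1*(-4)) = (sqrt(18 + (1 - 1/5)/(-5 - 1/5)) + 345)*(-4) = (sqrt(18 + (4/5)/(-26/5)) + 345)*(-4) = (sqrt(18 - 5/26*4/5) + 345)*(-4) = (sqrt(18 - 2/13) + 345)*(-4) = (sqrt(232/13) + 345)*(-4) = (2*sqrt(754)/13 + 345)*(-4) = (345 + 2*sqrt(754)/13)*(-4) = -1380 - 8*sqrt(754)/13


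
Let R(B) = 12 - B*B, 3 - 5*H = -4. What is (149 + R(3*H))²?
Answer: 12845056/625 ≈ 20552.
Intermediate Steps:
H = 7/5 (H = ⅗ - ⅕*(-4) = ⅗ + ⅘ = 7/5 ≈ 1.4000)
R(B) = 12 - B²
(149 + R(3*H))² = (149 + (12 - (3*(7/5))²))² = (149 + (12 - (21/5)²))² = (149 + (12 - 1*441/25))² = (149 + (12 - 441/25))² = (149 - 141/25)² = (3584/25)² = 12845056/625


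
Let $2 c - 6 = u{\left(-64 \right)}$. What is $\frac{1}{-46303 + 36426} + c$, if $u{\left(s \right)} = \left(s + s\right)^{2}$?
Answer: $\frac{80942014}{9877} \approx 8195.0$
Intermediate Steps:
$u{\left(s \right)} = 4 s^{2}$ ($u{\left(s \right)} = \left(2 s\right)^{2} = 4 s^{2}$)
$c = 8195$ ($c = 3 + \frac{4 \left(-64\right)^{2}}{2} = 3 + \frac{4 \cdot 4096}{2} = 3 + \frac{1}{2} \cdot 16384 = 3 + 8192 = 8195$)
$\frac{1}{-46303 + 36426} + c = \frac{1}{-46303 + 36426} + 8195 = \frac{1}{-9877} + 8195 = - \frac{1}{9877} + 8195 = \frac{80942014}{9877}$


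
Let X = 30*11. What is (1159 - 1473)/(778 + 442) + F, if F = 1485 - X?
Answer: 704393/610 ≈ 1154.7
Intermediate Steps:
X = 330
F = 1155 (F = 1485 - 1*330 = 1485 - 330 = 1155)
(1159 - 1473)/(778 + 442) + F = (1159 - 1473)/(778 + 442) + 1155 = -314/1220 + 1155 = -314*1/1220 + 1155 = -157/610 + 1155 = 704393/610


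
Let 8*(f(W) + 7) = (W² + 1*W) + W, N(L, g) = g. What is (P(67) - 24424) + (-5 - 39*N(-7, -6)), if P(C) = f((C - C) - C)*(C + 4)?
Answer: 111669/8 ≈ 13959.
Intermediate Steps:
f(W) = -7 + W/4 + W²/8 (f(W) = -7 + ((W² + 1*W) + W)/8 = -7 + ((W² + W) + W)/8 = -7 + ((W + W²) + W)/8 = -7 + (W² + 2*W)/8 = -7 + (W/4 + W²/8) = -7 + W/4 + W²/8)
P(C) = (4 + C)*(-7 - C/4 + C²/8) (P(C) = (-7 + ((C - C) - C)/4 + ((C - C) - C)²/8)*(C + 4) = (-7 + (0 - C)/4 + (0 - C)²/8)*(4 + C) = (-7 + (-C)/4 + (-C)²/8)*(4 + C) = (-7 - C/4 + C²/8)*(4 + C) = (4 + C)*(-7 - C/4 + C²/8))
(P(67) - 24424) + (-5 - 39*N(-7, -6)) = ((4 + 67)*(-56 + 67² - 2*67)/8 - 24424) + (-5 - 39*(-6)) = ((⅛)*71*(-56 + 4489 - 134) - 24424) + (-5 + 234) = ((⅛)*71*4299 - 24424) + 229 = (305229/8 - 24424) + 229 = 109837/8 + 229 = 111669/8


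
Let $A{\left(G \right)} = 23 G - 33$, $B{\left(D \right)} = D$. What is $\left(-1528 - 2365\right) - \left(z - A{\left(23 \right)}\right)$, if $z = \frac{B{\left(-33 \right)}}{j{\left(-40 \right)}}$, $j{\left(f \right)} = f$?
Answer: $- \frac{135913}{40} \approx -3397.8$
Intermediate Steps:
$A{\left(G \right)} = -33 + 23 G$
$z = \frac{33}{40}$ ($z = - \frac{33}{-40} = \left(-33\right) \left(- \frac{1}{40}\right) = \frac{33}{40} \approx 0.825$)
$\left(-1528 - 2365\right) - \left(z - A{\left(23 \right)}\right) = \left(-1528 - 2365\right) - \left(\frac{33}{40} - \left(-33 + 23 \cdot 23\right)\right) = -3893 - \left(\frac{33}{40} - \left(-33 + 529\right)\right) = -3893 - \left(\frac{33}{40} - 496\right) = -3893 - - \frac{19807}{40} = -3893 + \frac{19807}{40} = - \frac{135913}{40}$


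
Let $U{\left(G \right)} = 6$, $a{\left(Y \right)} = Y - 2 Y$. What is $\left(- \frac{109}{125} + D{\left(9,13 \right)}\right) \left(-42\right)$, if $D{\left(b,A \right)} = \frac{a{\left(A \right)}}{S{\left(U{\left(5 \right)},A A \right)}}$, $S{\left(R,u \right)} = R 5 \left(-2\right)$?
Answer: $\frac{6881}{250} \approx 27.524$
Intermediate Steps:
$a{\left(Y \right)} = - Y$
$S{\left(R,u \right)} = - 10 R$ ($S{\left(R,u \right)} = 5 R \left(-2\right) = - 10 R$)
$D{\left(b,A \right)} = \frac{A}{60}$ ($D{\left(b,A \right)} = \frac{\left(-1\right) A}{\left(-10\right) 6} = \frac{\left(-1\right) A}{-60} = - A \left(- \frac{1}{60}\right) = \frac{A}{60}$)
$\left(- \frac{109}{125} + D{\left(9,13 \right)}\right) \left(-42\right) = \left(- \frac{109}{125} + \frac{1}{60} \cdot 13\right) \left(-42\right) = \left(\left(-109\right) \frac{1}{125} + \frac{13}{60}\right) \left(-42\right) = \left(- \frac{109}{125} + \frac{13}{60}\right) \left(-42\right) = \left(- \frac{983}{1500}\right) \left(-42\right) = \frac{6881}{250}$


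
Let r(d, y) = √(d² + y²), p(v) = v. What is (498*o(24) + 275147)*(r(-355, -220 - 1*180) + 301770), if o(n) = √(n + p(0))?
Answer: 5*(60354 + √11441)*(275147 + 996*√6) ≈ 8.3916e+10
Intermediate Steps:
o(n) = √n (o(n) = √(n + 0) = √n)
(498*o(24) + 275147)*(r(-355, -220 - 1*180) + 301770) = (498*√24 + 275147)*(√((-355)² + (-220 - 1*180)²) + 301770) = (498*(2*√6) + 275147)*(√(126025 + (-220 - 180)²) + 301770) = (996*√6 + 275147)*(√(126025 + (-400)²) + 301770) = (275147 + 996*√6)*(√(126025 + 160000) + 301770) = (275147 + 996*√6)*(√286025 + 301770) = (275147 + 996*√6)*(5*√11441 + 301770) = (275147 + 996*√6)*(301770 + 5*√11441)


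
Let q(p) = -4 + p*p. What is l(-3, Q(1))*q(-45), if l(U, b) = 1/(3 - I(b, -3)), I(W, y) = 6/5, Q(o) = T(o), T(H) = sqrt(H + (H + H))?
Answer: 10105/9 ≈ 1122.8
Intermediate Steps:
T(H) = sqrt(3)*sqrt(H) (T(H) = sqrt(H + 2*H) = sqrt(3*H) = sqrt(3)*sqrt(H))
q(p) = -4 + p**2
Q(o) = sqrt(3)*sqrt(o)
I(W, y) = 6/5 (I(W, y) = 6*(1/5) = 6/5)
l(U, b) = 5/9 (l(U, b) = 1/(3 - 1*6/5) = 1/(3 - 6/5) = 1/(9/5) = 5/9)
l(-3, Q(1))*q(-45) = 5*(-4 + (-45)**2)/9 = 5*(-4 + 2025)/9 = (5/9)*2021 = 10105/9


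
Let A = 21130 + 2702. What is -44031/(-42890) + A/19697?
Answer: 1889433087/844804330 ≈ 2.2365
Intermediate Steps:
A = 23832
-44031/(-42890) + A/19697 = -44031/(-42890) + 23832/19697 = -44031*(-1/42890) + 23832*(1/19697) = 44031/42890 + 23832/19697 = 1889433087/844804330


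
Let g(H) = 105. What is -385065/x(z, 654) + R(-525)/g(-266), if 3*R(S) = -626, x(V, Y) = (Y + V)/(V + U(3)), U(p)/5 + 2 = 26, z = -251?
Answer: 15889454947/126945 ≈ 1.2517e+5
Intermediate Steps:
U(p) = 120 (U(p) = -10 + 5*26 = -10 + 130 = 120)
x(V, Y) = (V + Y)/(120 + V) (x(V, Y) = (Y + V)/(V + 120) = (V + Y)/(120 + V))
R(S) = -626/3 (R(S) = (1/3)*(-626) = -626/3)
-385065/x(z, 654) + R(-525)/g(-266) = -385065*(120 - 251)/(-251 + 654) - 626/3/105 = -385065/(403/(-131)) - 626/3*1/105 = -385065/((-1/131*403)) - 626/315 = -385065/(-403/131) - 626/315 = -385065*(-131/403) - 626/315 = 50443515/403 - 626/315 = 15889454947/126945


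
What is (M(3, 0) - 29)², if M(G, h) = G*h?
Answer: 841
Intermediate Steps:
(M(3, 0) - 29)² = (3*0 - 29)² = (0 - 29)² = (-29)² = 841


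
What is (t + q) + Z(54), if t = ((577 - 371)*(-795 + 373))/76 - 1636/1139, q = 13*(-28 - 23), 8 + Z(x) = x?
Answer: -38137468/21641 ≈ -1762.3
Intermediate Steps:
Z(x) = -8 + x
q = -663 (q = 13*(-51) = -663)
t = -24784971/21641 (t = (206*(-422))*(1/76) - 1636*1/1139 = -86932*1/76 - 1636/1139 = -21733/19 - 1636/1139 = -24784971/21641 ≈ -1145.3)
(t + q) + Z(54) = (-24784971/21641 - 663) + (-8 + 54) = -39132954/21641 + 46 = -38137468/21641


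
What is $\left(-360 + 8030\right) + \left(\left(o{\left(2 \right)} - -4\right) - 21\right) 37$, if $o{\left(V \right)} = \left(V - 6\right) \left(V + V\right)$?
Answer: $6449$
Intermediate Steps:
$o{\left(V \right)} = 2 V \left(-6 + V\right)$ ($o{\left(V \right)} = \left(-6 + V\right) 2 V = 2 V \left(-6 + V\right)$)
$\left(-360 + 8030\right) + \left(\left(o{\left(2 \right)} - -4\right) - 21\right) 37 = \left(-360 + 8030\right) + \left(\left(2 \cdot 2 \left(-6 + 2\right) - -4\right) - 21\right) 37 = 7670 + \left(\left(2 \cdot 2 \left(-4\right) + 4\right) - 21\right) 37 = 7670 + \left(\left(-16 + 4\right) - 21\right) 37 = 7670 + \left(-12 - 21\right) 37 = 7670 - 1221 = 6449$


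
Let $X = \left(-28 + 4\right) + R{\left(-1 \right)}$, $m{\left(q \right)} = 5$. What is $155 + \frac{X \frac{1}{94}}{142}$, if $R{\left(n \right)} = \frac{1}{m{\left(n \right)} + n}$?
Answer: $\frac{8275665}{53392} \approx 155.0$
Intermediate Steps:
$R{\left(n \right)} = \frac{1}{5 + n}$
$X = - \frac{95}{4}$ ($X = \left(-28 + 4\right) + \frac{1}{5 - 1} = -24 + \frac{1}{4} = - \frac{95}{4} \approx -23.75$)
$155 + \frac{X \frac{1}{94}}{142} = 155 + \frac{\left(- \frac{95}{4}\right) \frac{1}{94}}{142} = 155 + \left(- \frac{95}{4}\right) \frac{1}{94} \cdot \frac{1}{142} = 155 - \frac{95}{53392} = \frac{8275665}{53392}$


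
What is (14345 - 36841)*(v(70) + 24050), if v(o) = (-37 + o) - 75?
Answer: -540083968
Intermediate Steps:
v(o) = -112 + o
(14345 - 36841)*(v(70) + 24050) = (14345 - 36841)*((-112 + 70) + 24050) = -22496*(-42 + 24050) = -22496*24008 = -540083968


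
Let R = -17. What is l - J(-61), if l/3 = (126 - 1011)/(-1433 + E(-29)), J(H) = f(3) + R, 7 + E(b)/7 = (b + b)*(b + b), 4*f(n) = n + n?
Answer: 2876/187 ≈ 15.380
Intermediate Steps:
f(n) = n/2 (f(n) = (n + n)/4 = (2*n)/4 = n/2)
E(b) = -49 + 28*b² (E(b) = -49 + 7*((b + b)*(b + b)) = -49 + 7*((2*b)*(2*b)) = -49 + 7*(4*b²) = -49 + 28*b²)
J(H) = -31/2 (J(H) = (½)*3 - 17 = 3/2 - 17 = -31/2)
l = -45/374 (l = 3*((126 - 1011)/(-1433 + (-49 + 28*(-29)²))) = 3*(-885/(-1433 + (-49 + 28*841))) = 3*(-885/(-1433 + (-49 + 23548))) = 3*(-885/(-1433 + 23499)) = 3*(-885/22066) = 3*(-885*1/22066) = 3*(-15/374) = -45/374 ≈ -0.12032)
l - J(-61) = -45/374 - 1*(-31/2) = -45/374 + 31/2 = 2876/187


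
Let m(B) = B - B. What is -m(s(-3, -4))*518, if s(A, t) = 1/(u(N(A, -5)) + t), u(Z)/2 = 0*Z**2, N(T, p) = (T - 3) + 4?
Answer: 0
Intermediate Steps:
N(T, p) = 1 + T (N(T, p) = (-3 + T) + 4 = 1 + T)
u(Z) = 0 (u(Z) = 2*(0*Z**2) = 2*0 = 0)
s(A, t) = 1/t (s(A, t) = 1/(0 + t) = 1/t)
m(B) = 0
-m(s(-3, -4))*518 = -1*0*518 = 0*518 = 0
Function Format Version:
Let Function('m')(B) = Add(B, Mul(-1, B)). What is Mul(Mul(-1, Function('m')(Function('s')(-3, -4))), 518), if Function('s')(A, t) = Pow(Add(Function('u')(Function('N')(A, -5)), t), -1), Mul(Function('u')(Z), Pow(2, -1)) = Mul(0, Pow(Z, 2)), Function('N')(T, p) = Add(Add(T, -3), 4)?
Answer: 0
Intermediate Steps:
Function('N')(T, p) = Add(1, T) (Function('N')(T, p) = Add(Add(-3, T), 4) = Add(1, T))
Function('u')(Z) = 0 (Function('u')(Z) = Mul(2, Mul(0, Pow(Z, 2))) = Mul(2, 0) = 0)
Function('s')(A, t) = Pow(t, -1) (Function('s')(A, t) = Pow(Add(0, t), -1) = Pow(t, -1))
Function('m')(B) = 0
Mul(Mul(-1, Function('m')(Function('s')(-3, -4))), 518) = Mul(Mul(-1, 0), 518) = Mul(0, 518) = 0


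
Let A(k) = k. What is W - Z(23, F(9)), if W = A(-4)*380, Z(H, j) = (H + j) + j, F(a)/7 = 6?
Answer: -1627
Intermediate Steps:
F(a) = 42 (F(a) = 7*6 = 42)
Z(H, j) = H + 2*j
W = -1520 (W = -4*380 = -1520)
W - Z(23, F(9)) = -1520 - (23 + 2*42) = -1520 - (23 + 84) = -1520 - 1*107 = -1520 - 107 = -1627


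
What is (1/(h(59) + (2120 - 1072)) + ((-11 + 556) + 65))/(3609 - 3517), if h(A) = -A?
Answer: 603291/90988 ≈ 6.6304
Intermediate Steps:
(1/(h(59) + (2120 - 1072)) + ((-11 + 556) + 65))/(3609 - 3517) = (1/(-1*59 + (2120 - 1072)) + ((-11 + 556) + 65))/(3609 - 3517) = (1/(-59 + 1048) + (545 + 65))/92 = (1/989 + 610)*(1/92) = (603291/989)*(1/92) = 603291/90988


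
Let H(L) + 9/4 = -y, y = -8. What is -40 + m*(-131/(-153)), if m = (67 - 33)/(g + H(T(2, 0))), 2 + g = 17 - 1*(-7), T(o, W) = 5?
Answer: -38912/999 ≈ -38.951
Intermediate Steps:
g = 22 (g = -2 + (17 - 1*(-7)) = -2 + (17 + 7) = -2 + 24 = 22)
H(L) = 23/4 (H(L) = -9/4 - 1*(-8) = -9/4 + 8 = 23/4)
m = 136/111 (m = (67 - 33)/(22 + 23/4) = 34/(111/4) = 34*(4/111) = 136/111 ≈ 1.2252)
-40 + m*(-131/(-153)) = -40 + 136*(-131/(-153))/111 = -40 + 136*(-131*(-1/153))/111 = -40 + (136/111)*(131/153) = -40 + 1048/999 = -38912/999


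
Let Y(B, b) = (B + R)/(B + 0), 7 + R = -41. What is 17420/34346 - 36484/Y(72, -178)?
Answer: -144585422/1321 ≈ -1.0945e+5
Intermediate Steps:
R = -48 (R = -7 - 41 = -48)
Y(B, b) = (-48 + B)/B (Y(B, b) = (B - 48)/(B + 0) = (-48 + B)/B)
17420/34346 - 36484/Y(72, -178) = 17420/34346 - 36484*72/(-48 + 72) = 17420*(1/34346) - 36484/((1/72)*24) = 670/1321 - 36484/⅓ = 670/1321 - 36484*3 = 670/1321 - 109452 = -144585422/1321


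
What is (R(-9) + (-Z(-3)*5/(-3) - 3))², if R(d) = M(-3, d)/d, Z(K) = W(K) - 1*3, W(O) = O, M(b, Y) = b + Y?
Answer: 1225/9 ≈ 136.11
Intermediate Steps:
M(b, Y) = Y + b
Z(K) = -3 + K (Z(K) = K - 1*3 = K - 3 = -3 + K)
R(d) = (-3 + d)/d (R(d) = (d - 3)/d = (-3 + d)/d)
(R(-9) + (-Z(-3)*5/(-3) - 3))² = ((-3 - 9)/(-9) + (-(-3 - 3)*5/(-3) - 3))² = (-⅑*(-12) + (-(-6)*5*(-⅓) - 3))² = (4/3 + (-(-6)*(-5)/3 - 3))² = (4/3 + (-1*10 - 3))² = (4/3 + (-10 - 3))² = (4/3 - 13)² = (-35/3)² = 1225/9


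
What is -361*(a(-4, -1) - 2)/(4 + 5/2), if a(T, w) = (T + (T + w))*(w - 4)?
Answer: -31046/13 ≈ -2388.2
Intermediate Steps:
a(T, w) = (-4 + w)*(w + 2*T) (a(T, w) = (w + 2*T)*(-4 + w) = (-4 + w)*(w + 2*T))
-361*(a(-4, -1) - 2)/(4 + 5/2) = -361*(((-1)² - 8*(-4) - 4*(-1) + 2*(-4)*(-1)) - 2)/(4 + 5/2) = -361*((1 + 32 + 4 + 8) - 2)/(4 + 5*(½)) = -361*(45 - 2)/(4 + 5/2) = -15523/13/2 = -15523*2/13 = -361*86/13 = -31046/13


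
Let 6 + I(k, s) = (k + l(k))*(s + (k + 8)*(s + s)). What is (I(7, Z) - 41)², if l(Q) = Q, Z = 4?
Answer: 2852721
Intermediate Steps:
I(k, s) = -6 + 2*k*(s + 2*s*(8 + k)) (I(k, s) = -6 + (k + k)*(s + (k + 8)*(s + s)) = -6 + (2*k)*(s + (8 + k)*(2*s)) = -6 + (2*k)*(s + 2*s*(8 + k)) = -6 + 2*k*(s + 2*s*(8 + k)))
(I(7, Z) - 41)² = ((-6 + 4*4*7² + 34*7*4) - 41)² = ((-6 + 4*4*49 + 952) - 41)² = ((-6 + 784 + 952) - 41)² = (1730 - 41)² = 1689² = 2852721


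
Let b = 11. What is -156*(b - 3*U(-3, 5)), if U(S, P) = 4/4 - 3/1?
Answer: -2652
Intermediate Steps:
U(S, P) = -2 (U(S, P) = 4*(¼) - 3*1 = 1 - 3 = -2)
-156*(b - 3*U(-3, 5)) = -156*(11 - 3*(-2)) = -156*(11 + 6) = -156*17 = -2652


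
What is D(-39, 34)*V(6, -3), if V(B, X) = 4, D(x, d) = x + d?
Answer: -20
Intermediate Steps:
D(x, d) = d + x
D(-39, 34)*V(6, -3) = (34 - 39)*4 = -5*4 = -20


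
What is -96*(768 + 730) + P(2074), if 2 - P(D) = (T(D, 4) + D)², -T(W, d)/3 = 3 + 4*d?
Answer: -4212095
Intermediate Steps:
T(W, d) = -9 - 12*d (T(W, d) = -3*(3 + 4*d) = -9 - 12*d)
P(D) = 2 - (-57 + D)² (P(D) = 2 - ((-9 - 12*4) + D)² = 2 - ((-9 - 48) + D)² = 2 - (-57 + D)²)
-96*(768 + 730) + P(2074) = -96*(768 + 730) + (2 - (-57 + 2074)²) = -96*1498 + (2 - 1*2017²) = -143808 + (2 - 1*4068289) = -143808 + (2 - 4068289) = -143808 - 4068287 = -4212095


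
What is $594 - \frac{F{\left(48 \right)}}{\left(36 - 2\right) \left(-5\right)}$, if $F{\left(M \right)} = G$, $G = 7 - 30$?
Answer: $\frac{100957}{170} \approx 593.86$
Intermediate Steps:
$G = -23$ ($G = 7 - 30 = -23$)
$F{\left(M \right)} = -23$
$594 - \frac{F{\left(48 \right)}}{\left(36 - 2\right) \left(-5\right)} = 594 - - \frac{23}{\left(36 - 2\right) \left(-5\right)} = 594 - - \frac{23}{34 \left(-5\right)} = 594 - - \frac{23}{-170} = 594 - \left(-23\right) \left(- \frac{1}{170}\right) = 594 - \frac{23}{170} = \frac{100957}{170}$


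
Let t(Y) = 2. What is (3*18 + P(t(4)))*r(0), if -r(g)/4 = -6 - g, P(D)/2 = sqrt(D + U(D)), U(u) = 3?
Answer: 1296 + 48*sqrt(5) ≈ 1403.3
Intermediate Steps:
P(D) = 2*sqrt(3 + D) (P(D) = 2*sqrt(D + 3) = 2*sqrt(3 + D))
r(g) = 24 + 4*g (r(g) = -4*(-6 - g) = 24 + 4*g)
(3*18 + P(t(4)))*r(0) = (3*18 + 2*sqrt(3 + 2))*(24 + 4*0) = (54 + 2*sqrt(5))*(24 + 0) = (54 + 2*sqrt(5))*24 = 1296 + 48*sqrt(5)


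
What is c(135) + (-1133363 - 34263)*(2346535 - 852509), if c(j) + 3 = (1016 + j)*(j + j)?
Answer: -1744463291509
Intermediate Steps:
c(j) = -3 + 2*j*(1016 + j) (c(j) = -3 + (1016 + j)*(j + j) = -3 + (1016 + j)*(2*j) = -3 + 2*j*(1016 + j))
c(135) + (-1133363 - 34263)*(2346535 - 852509) = (-3 + 2*135² + 2032*135) + (-1133363 - 34263)*(2346535 - 852509) = (-3 + 2*18225 + 274320) - 1167626*1494026 = (-3 + 36450 + 274320) - 1744463602276 = 310767 - 1744463602276 = -1744463291509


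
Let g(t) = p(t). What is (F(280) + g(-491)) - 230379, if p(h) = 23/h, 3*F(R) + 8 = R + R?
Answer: -113025768/491 ≈ -2.3020e+5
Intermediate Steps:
F(R) = -8/3 + 2*R/3 (F(R) = -8/3 + (R + R)/3 = -8/3 + (2*R)/3 = -8/3 + 2*R/3)
g(t) = 23/t
(F(280) + g(-491)) - 230379 = ((-8/3 + (⅔)*280) + 23/(-491)) - 230379 = ((-8/3 + 560/3) + 23*(-1/491)) - 230379 = (184 - 23/491) - 230379 = 90321/491 - 230379 = -113025768/491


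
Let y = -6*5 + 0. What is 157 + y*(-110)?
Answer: 3457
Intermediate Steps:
y = -30 (y = -30 + 0 = -30)
157 + y*(-110) = 157 - 30*(-110) = 157 + 3300 = 3457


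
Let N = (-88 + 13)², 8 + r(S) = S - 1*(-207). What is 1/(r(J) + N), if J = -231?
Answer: 1/5593 ≈ 0.00017879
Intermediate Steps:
r(S) = 199 + S (r(S) = -8 + (S - 1*(-207)) = -8 + (S + 207) = -8 + (207 + S) = 199 + S)
N = 5625 (N = (-75)² = 5625)
1/(r(J) + N) = 1/((199 - 231) + 5625) = 1/(-32 + 5625) = 1/5593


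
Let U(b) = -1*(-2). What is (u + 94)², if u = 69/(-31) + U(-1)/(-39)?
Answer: 12297257449/1461681 ≈ 8413.1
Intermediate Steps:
U(b) = 2
u = -2753/1209 (u = 69/(-31) + 2/(-39) = 69*(-1/31) + 2*(-1/39) = -69/31 - 2/39 = -2753/1209 ≈ -2.2771)
(u + 94)² = (-2753/1209 + 94)² = (110893/1209)² = 12297257449/1461681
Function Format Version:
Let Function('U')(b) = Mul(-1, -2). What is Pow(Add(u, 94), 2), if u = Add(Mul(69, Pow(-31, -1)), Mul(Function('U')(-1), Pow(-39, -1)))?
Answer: Rational(12297257449, 1461681) ≈ 8413.1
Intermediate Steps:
Function('U')(b) = 2
u = Rational(-2753, 1209) (u = Add(Mul(69, Pow(-31, -1)), Mul(2, Pow(-39, -1))) = Add(Mul(69, Rational(-1, 31)), Mul(2, Rational(-1, 39))) = Add(Rational(-69, 31), Rational(-2, 39)) = Rational(-2753, 1209) ≈ -2.2771)
Pow(Add(u, 94), 2) = Pow(Add(Rational(-2753, 1209), 94), 2) = Pow(Rational(110893, 1209), 2) = Rational(12297257449, 1461681)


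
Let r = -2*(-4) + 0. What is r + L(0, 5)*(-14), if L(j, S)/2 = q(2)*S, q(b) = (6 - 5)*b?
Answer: -272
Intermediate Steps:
q(b) = b (q(b) = 1*b = b)
r = 8 (r = 8 + 0 = 8)
L(j, S) = 4*S (L(j, S) = 2*(2*S) = 4*S)
r + L(0, 5)*(-14) = 8 + (4*5)*(-14) = 8 + 20*(-14) = 8 - 280 = -272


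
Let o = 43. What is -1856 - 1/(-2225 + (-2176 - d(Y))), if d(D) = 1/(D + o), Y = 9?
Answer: -424751116/228853 ≈ -1856.0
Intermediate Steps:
d(D) = 1/(43 + D) (d(D) = 1/(D + 43) = 1/(43 + D))
-1856 - 1/(-2225 + (-2176 - d(Y))) = -1856 - 1/(-2225 + (-2176 - 1/(43 + 9))) = -1856 - 1/(-2225 + (-2176 - 1/52)) = -1856 - 1/(-2225 - 113153/52) = -1856 - 1/(-228853/52) = -1856 - 1*(-52/228853) = -1856 + 52/228853 = -424751116/228853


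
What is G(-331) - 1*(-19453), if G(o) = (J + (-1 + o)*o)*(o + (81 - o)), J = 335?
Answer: 8947840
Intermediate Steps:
G(o) = 27135 + 81*o*(-1 + o) (G(o) = (335 + (-1 + o)*o)*(o + (81 - o)) = (335 + o*(-1 + o))*81 = 27135 + 81*o*(-1 + o))
G(-331) - 1*(-19453) = (27135 - 81*(-331) + 81*(-331)²) - 1*(-19453) = (27135 + 26811 + 81*109561) + 19453 = (27135 + 26811 + 8874441) + 19453 = 8928387 + 19453 = 8947840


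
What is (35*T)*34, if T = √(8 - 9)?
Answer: 1190*I ≈ 1190.0*I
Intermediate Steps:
T = I (T = √(-1) = I ≈ 1.0*I)
(35*T)*34 = (35*I)*34 = 1190*I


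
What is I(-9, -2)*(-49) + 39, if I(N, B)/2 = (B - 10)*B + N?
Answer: -1431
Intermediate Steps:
I(N, B) = 2*N + 2*B*(-10 + B) (I(N, B) = 2*((B - 10)*B + N) = 2*((-10 + B)*B + N) = 2*(B*(-10 + B) + N) = 2*(N + B*(-10 + B)) = 2*N + 2*B*(-10 + B))
I(-9, -2)*(-49) + 39 = (-20*(-2) + 2*(-9) + 2*(-2)**2)*(-49) + 39 = (40 - 18 + 2*4)*(-49) + 39 = (40 - 18 + 8)*(-49) + 39 = 30*(-49) + 39 = -1470 + 39 = -1431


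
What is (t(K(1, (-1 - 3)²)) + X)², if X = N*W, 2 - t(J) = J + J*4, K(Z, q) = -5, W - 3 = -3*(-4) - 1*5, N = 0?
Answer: 729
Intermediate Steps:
W = 10 (W = 3 + (-3*(-4) - 1*5) = 3 + (12 - 5) = 3 + 7 = 10)
t(J) = 2 - 5*J (t(J) = 2 - (J + J*4) = 2 - (J + 4*J) = 2 - 5*J)
X = 0 (X = 0*10 = 0)
(t(K(1, (-1 - 3)²)) + X)² = ((2 - 5*(-5)) + 0)² = ((2 + 25) + 0)² = (27 + 0)² = 27² = 729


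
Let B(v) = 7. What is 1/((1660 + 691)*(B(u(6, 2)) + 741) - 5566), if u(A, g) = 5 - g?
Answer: 1/1752982 ≈ 5.7046e-7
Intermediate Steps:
1/((1660 + 691)*(B(u(6, 2)) + 741) - 5566) = 1/((1660 + 691)*(7 + 741) - 5566) = 1/(2351*748 - 5566) = 1/(1758548 - 5566) = 1/1752982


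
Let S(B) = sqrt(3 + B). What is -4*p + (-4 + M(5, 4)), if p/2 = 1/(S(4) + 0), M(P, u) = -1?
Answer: -5 - 8*sqrt(7)/7 ≈ -8.0237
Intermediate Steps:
p = 2*sqrt(7)/7 (p = 2/(sqrt(3 + 4) + 0) = 2/(sqrt(7) + 0) = 2/(sqrt(7)) = 2*(sqrt(7)/7) = 2*sqrt(7)/7 ≈ 0.75593)
-4*p + (-4 + M(5, 4)) = -8*sqrt(7)/7 + (-4 - 1) = -8*sqrt(7)/7 - 5 = -5 - 8*sqrt(7)/7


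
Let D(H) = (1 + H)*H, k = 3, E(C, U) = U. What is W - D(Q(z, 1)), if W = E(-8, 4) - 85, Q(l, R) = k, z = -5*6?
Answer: -93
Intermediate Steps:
z = -30
Q(l, R) = 3
W = -81 (W = 4 - 85 = -81)
D(H) = H*(1 + H)
W - D(Q(z, 1)) = -81 - 3*(1 + 3) = -81 - 3*4 = -81 - 1*12 = -81 - 12 = -93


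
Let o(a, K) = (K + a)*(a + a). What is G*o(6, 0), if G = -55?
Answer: -3960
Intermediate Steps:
o(a, K) = 2*a*(K + a) (o(a, K) = (K + a)*(2*a) = 2*a*(K + a))
G*o(6, 0) = -110*6*(0 + 6) = -110*6*6 = -55*72 = -3960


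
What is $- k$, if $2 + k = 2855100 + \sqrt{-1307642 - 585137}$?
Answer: $-2855098 - i \sqrt{1892779} \approx -2.8551 \cdot 10^{6} - 1375.8 i$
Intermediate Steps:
$k = 2855098 + i \sqrt{1892779}$ ($k = -2 + \left(2855100 + \sqrt{-1307642 - 585137}\right) = -2 + \left(2855100 + \sqrt{-1892779}\right) = -2 + \left(2855100 + i \sqrt{1892779}\right) = 2855098 + i \sqrt{1892779} \approx 2.8551 \cdot 10^{6} + 1375.8 i$)
$- k = - (2855098 + i \sqrt{1892779}) = -2855098 - i \sqrt{1892779}$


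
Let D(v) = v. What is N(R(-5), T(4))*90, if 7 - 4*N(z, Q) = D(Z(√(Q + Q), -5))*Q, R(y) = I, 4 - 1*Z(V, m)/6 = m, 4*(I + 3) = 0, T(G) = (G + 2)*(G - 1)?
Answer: -43425/2 ≈ -21713.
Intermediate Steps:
T(G) = (-1 + G)*(2 + G) (T(G) = (2 + G)*(-1 + G) = (-1 + G)*(2 + G))
I = -3 (I = -3 + (¼)*0 = -3 + 0 = -3)
Z(V, m) = 24 - 6*m
R(y) = -3
N(z, Q) = 7/4 - 27*Q/2 (N(z, Q) = 7/4 - (24 - 6*(-5))*Q/4 = 7/4 - (24 + 30)*Q/4 = 7/4 - 27*Q/2)
N(R(-5), T(4))*90 = (7/4 - 27*(-2 + 4 + 4²)/2)*90 = (7/4 - 27*(-2 + 4 + 16)/2)*90 = (7/4 - 27/2*18)*90 = (7/4 - 243)*90 = -965/4*90 = -43425/2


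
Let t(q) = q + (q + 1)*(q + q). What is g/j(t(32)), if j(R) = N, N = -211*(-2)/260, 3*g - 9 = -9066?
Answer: -392470/211 ≈ -1860.0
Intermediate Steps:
g = -3019 (g = 3 + (⅓)*(-9066) = 3 - 3022 = -3019)
t(q) = q + 2*q*(1 + q) (t(q) = q + (1 + q)*(2*q) = q + 2*q*(1 + q))
N = 211/130 (N = 422*(1/260) = 211/130 ≈ 1.6231)
j(R) = 211/130
g/j(t(32)) = -3019/211/130 = -3019*130/211 = -392470/211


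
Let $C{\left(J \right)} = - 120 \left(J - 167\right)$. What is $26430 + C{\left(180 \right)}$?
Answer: $24870$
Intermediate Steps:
$C{\left(J \right)} = 20040 - 120 J$ ($C{\left(J \right)} = - 120 \left(-167 + J\right) = 20040 - 120 J$)
$26430 + C{\left(180 \right)} = 26430 + \left(20040 - 21600\right) = 26430 - 1560 = 24870$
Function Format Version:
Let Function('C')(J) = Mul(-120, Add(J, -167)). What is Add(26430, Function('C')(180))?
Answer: 24870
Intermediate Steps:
Function('C')(J) = Add(20040, Mul(-120, J)) (Function('C')(J) = Mul(-120, Add(-167, J)) = Add(20040, Mul(-120, J)))
Add(26430, Function('C')(180)) = Add(26430, Add(20040, Mul(-120, 180))) = Add(26430, Add(20040, -21600)) = Add(26430, -1560) = 24870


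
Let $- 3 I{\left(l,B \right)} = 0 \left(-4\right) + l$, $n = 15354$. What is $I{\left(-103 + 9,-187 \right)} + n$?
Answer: $\frac{46156}{3} \approx 15385.0$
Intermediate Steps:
$I{\left(l,B \right)} = - \frac{l}{3}$ ($I{\left(l,B \right)} = - \frac{0 \left(-4\right) + l}{3} = - \frac{0 + l}{3} = - \frac{l}{3}$)
$I{\left(-103 + 9,-187 \right)} + n = - \frac{-103 + 9}{3} + 15354 = \left(- \frac{1}{3}\right) \left(-94\right) + 15354 = \frac{94}{3} + 15354 = \frac{46156}{3}$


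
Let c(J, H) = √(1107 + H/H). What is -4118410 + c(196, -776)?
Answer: -4118410 + 2*√277 ≈ -4.1184e+6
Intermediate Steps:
c(J, H) = 2*√277 (c(J, H) = √(1107 + 1) = √1108 = 2*√277)
-4118410 + c(196, -776) = -4118410 + 2*√277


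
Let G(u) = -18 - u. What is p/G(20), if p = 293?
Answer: -293/38 ≈ -7.7105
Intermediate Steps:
p/G(20) = 293/(-18 - 1*20) = 293/(-18 - 20) = 293/(-38) = 293*(-1/38) = -293/38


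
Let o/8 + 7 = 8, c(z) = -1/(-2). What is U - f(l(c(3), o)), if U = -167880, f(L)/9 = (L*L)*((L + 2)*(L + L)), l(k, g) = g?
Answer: -260040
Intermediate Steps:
c(z) = ½ (c(z) = -1*(-½) = ½)
o = 8 (o = -56 + 8*8 = -56 + 64 = 8)
f(L) = 18*L³*(2 + L) (f(L) = 9*((L*L)*((L + 2)*(L + L))) = 9*(L²*((2 + L)*(2*L))) = 9*(L²*(2*L*(2 + L))) = 9*(2*L³*(2 + L)) = 18*L³*(2 + L))
U - f(l(c(3), o)) = -167880 - 18*8³*(2 + 8) = -167880 - 18*512*10 = -167880 - 1*92160 = -167880 - 92160 = -260040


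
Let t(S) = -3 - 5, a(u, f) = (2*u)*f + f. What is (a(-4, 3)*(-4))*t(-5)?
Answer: -672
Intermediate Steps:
a(u, f) = f + 2*f*u (a(u, f) = 2*f*u + f = f + 2*f*u)
t(S) = -8
(a(-4, 3)*(-4))*t(-5) = ((3*(1 + 2*(-4)))*(-4))*(-8) = ((3*(1 - 8))*(-4))*(-8) = ((3*(-7))*(-4))*(-8) = -21*(-4)*(-8) = 84*(-8) = -672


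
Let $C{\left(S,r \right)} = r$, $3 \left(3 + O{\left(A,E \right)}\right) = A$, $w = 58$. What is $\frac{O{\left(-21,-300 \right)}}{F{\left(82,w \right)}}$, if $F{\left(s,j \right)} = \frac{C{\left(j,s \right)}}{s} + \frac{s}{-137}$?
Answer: $- \frac{274}{11} \approx -24.909$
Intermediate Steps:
$O{\left(A,E \right)} = -3 + \frac{A}{3}$
$F{\left(s,j \right)} = 1 - \frac{s}{137}$ ($F{\left(s,j \right)} = \frac{s}{s} + \frac{s}{-137} = 1 + s \left(- \frac{1}{137}\right) = 1 - \frac{s}{137}$)
$\frac{O{\left(-21,-300 \right)}}{F{\left(82,w \right)}} = \frac{-3 + \frac{1}{3} \left(-21\right)}{1 - \frac{82}{137}} = \frac{-3 - 7}{1 - \frac{82}{137}} = - \frac{10}{\frac{55}{137}} = \left(-10\right) \frac{137}{55} = - \frac{274}{11}$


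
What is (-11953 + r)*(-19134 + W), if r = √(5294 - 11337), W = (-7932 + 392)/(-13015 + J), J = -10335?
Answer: 534025806608/2335 - 44677136*I*√6043/2335 ≈ 2.287e+8 - 1.4874e+6*I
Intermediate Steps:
W = 754/2335 (W = (-7932 + 392)/(-13015 - 10335) = -7540/(-23350) = -7540*(-1/23350) = 754/2335 ≈ 0.32291)
r = I*√6043 (r = √(-6043) = I*√6043 ≈ 77.737*I)
(-11953 + r)*(-19134 + W) = (-11953 + I*√6043)*(-19134 + 754/2335) = (-11953 + I*√6043)*(-44677136/2335) = 534025806608/2335 - 44677136*I*√6043/2335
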